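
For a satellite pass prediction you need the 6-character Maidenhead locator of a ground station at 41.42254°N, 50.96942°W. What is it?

Add 180° to longitude and 90° to latitude: 129.0306, 131.4225.
Field (20°×10°, letters A–R): 129.0306/20 → 6 → G, 131.4225/10 → 13 → N; chars GN.
Square (2°×1°, digits 0–9): 9.0306/2 → 4, 1.4225/1 → 1; chars 41.
Subsquare (5′×2.5′, letters a–x): 1.0306/0.0833333 → 12 → m, 0.4225/0.0416667 → 10 → k; chars mk.

GN41mk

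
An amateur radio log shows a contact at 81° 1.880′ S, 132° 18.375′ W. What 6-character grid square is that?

CA38ux

Offset from 180°W / 90°S: lon 47.6937°, lat 8.9687°.
Field (20°×10°, letters A–R): lon ⌊47.6937/20⌋ = 2 → C; lat ⌊8.9687/10⌋ = 0 → A.
Square (2°×1°, digits 0–9): lon ⌊7.6937/2⌋ = 3; lat ⌊8.9687/1⌋ = 8.
Subsquare (5′×2.5′, letters a–x): lon ⌊1.6937/0.0833333⌋ = 20 → u; lat ⌊0.9687/0.0416667⌋ = 23 → x.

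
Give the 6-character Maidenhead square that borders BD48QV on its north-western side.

BD48pw

Longitude subsquare q = 16; −1 → 15 = p.
Latitude subsquare v = 21; +1 → 22 = w.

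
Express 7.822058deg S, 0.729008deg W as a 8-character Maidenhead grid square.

II92pe22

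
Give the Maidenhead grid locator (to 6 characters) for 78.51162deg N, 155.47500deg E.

Shift to the Maidenhead origin (180°W, 90°S): lon 335.4750, lat 168.5116.
Field: 335.4750/20 → 16 → Q, 168.5116/10 → 16 → Q; chars QQ.
Square: 15.4750/2 → 7, 8.5116/1 → 8; chars 78.
Subsquare: 1.4750/0.0833333 → 17 → r, 0.5116/0.0416667 → 12 → m; chars rm.

QQ78rm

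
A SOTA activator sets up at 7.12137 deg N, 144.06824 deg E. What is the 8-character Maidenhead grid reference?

QJ27ac89

Offset from 180°W / 90°S: lon 324.06824°, lat 97.12137°.
Field: lon ⌊324.06824/20⌋ = 16 → Q; lat ⌊97.12137/10⌋ = 9 → J.
Square: lon ⌊4.06824/2⌋ = 2; lat ⌊7.12137/1⌋ = 7.
Subsquare: lon ⌊0.06824/0.0833333⌋ = 0 → a; lat ⌊0.12137/0.0416667⌋ = 2 → c.
Extended square: lon ⌊0.06824/0.00833333⌋ = 8; lat ⌊0.03804/0.00416667⌋ = 9.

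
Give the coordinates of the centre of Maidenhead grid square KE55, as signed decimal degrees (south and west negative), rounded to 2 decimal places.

-44.50, 31.00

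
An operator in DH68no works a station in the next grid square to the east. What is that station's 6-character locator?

Longitude subsquare n = 13; +1 → 14 = o.
The latitude characters are unchanged.

DH68oo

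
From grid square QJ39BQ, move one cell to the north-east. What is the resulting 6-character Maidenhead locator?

QJ39cr

Longitude subsquare b = 1; +1 → 2 = c.
Latitude subsquare q = 16; +1 → 17 = r.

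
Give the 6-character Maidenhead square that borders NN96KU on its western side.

NN96ju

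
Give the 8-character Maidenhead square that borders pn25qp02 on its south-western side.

Longitude extended square 0; −1 → -1, wraps to 9, carry into subsquare.
Longitude subsquare q = 16; −1 → 15 = p.
Latitude extended square 2; −1 → 1.

PN25pp91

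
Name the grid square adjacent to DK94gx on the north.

DK95ga

Latitude subsquare x = 23; +1 → 24, wraps to 0 = a, carry into square.
Latitude square 4; +1 → 5.
The longitude characters are unchanged.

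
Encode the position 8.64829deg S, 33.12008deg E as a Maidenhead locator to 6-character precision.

KI61ni

Offset from 180°W / 90°S: lon 213.1201°, lat 81.3517°.
Field: 213.1201/20 → 10 → K, 81.3517/10 → 8 → I; chars KI.
Square: 13.1201/2 → 6, 1.3517/1 → 1; chars 61.
Subsquare: 1.1201/0.0833333 → 13 → n, 0.3517/0.0416667 → 8 → i; chars ni.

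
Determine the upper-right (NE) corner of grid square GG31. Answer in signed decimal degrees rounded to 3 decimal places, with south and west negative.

Field G=6, G=6: +6·20° lon, +6·10° lat → SW at lon -60°, lat -30°.
Square 3, 1: +3·2° lon, +1·1° lat → SW at lon -54°, lat -29°.
Cell spans 2° lon × 1° lat. NE corner is SW corner plus one full cell.
latitude -28.000, longitude -52.000.

-28.000, -52.000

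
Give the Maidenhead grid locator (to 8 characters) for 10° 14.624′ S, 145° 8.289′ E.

QH29ns61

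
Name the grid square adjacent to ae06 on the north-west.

RE97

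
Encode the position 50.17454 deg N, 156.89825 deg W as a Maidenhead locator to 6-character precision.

BO10ne

Shift to the Maidenhead origin (180°W, 90°S): lon 23.1018, lat 140.1745.
Field: 23.1018/20 → 1 → B, 140.1745/10 → 14 → O; chars BO.
Square: 3.1018/2 → 1, 0.1745/1 → 0; chars 10.
Subsquare: 1.1018/0.0833333 → 13 → n, 0.1745/0.0416667 → 4 → e; chars ne.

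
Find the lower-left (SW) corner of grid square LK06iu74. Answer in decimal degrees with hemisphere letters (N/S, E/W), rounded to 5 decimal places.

Field L=11, K=10: +11·20° lon, +10·10° lat → SW at lon 40°, lat 10°.
Square 0, 6: +0·2° lon, +6·1° lat → SW at lon 40°, lat 16°.
Subsquare i=8, u=20: +8·0.0833333° lon, +20·0.0416667° lat → SW at lon 40.6667°, lat 16.8333°.
Extended square 7, 4: +7·0.00833333° lon, +4·0.00416667° lat → SW at lon 40.725°, lat 16.85°.
latitude 16.85000° N, longitude 40.72500° E.

16.85000° N, 40.72500° E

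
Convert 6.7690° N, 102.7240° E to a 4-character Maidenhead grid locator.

Shift to the Maidenhead origin (180°W, 90°S): lon 282.72, lat 96.77.
Field: lon ⌊282.72/20⌋ = 14 → O; lat ⌊96.77/10⌋ = 9 → J.
Square: lon ⌊2.72/2⌋ = 1; lat ⌊6.77/1⌋ = 6.

OJ16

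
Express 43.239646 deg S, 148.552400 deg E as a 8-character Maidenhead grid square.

Offset from 180°W / 90°S: lon 328.55240°, lat 46.76035°.
Field: lon ⌊328.55240/20⌋ = 16 → Q; lat ⌊46.76035/10⌋ = 4 → E.
Square: lon ⌊8.55240/2⌋ = 4; lat ⌊6.76035/1⌋ = 6.
Subsquare: lon ⌊0.55240/0.0833333⌋ = 6 → g; lat ⌊0.76035/0.0416667⌋ = 18 → s.
Extended square: lon ⌊0.05240/0.00833333⌋ = 6; lat ⌊0.01035/0.00416667⌋ = 2.

QE46gs62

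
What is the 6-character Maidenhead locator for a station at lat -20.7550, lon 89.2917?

NG49pf

Add 180° to longitude and 90° to latitude: 269.2917, 69.2450.
Field: lon ⌊269.2917/20⌋ = 13 → N; lat ⌊69.2450/10⌋ = 6 → G.
Square: lon ⌊9.2917/2⌋ = 4; lat ⌊9.2450/1⌋ = 9.
Subsquare: lon ⌊1.2917/0.0833333⌋ = 15 → p; lat ⌊0.2450/0.0416667⌋ = 5 → f.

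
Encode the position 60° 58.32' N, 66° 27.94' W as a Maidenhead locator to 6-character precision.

FP60sx

Offset from 180°W / 90°S: lon 113.5343°, lat 150.9720°.
Field: 113.5343/20 → 5 → F, 150.9720/10 → 15 → P; chars FP.
Square: 13.5343/2 → 6, 0.9720/1 → 0; chars 60.
Subsquare: 1.5343/0.0833333 → 18 → s, 0.9720/0.0416667 → 23 → x; chars sx.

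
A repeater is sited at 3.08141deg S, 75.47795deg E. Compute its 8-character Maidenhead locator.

MI76rw70

Shift to the Maidenhead origin (180°W, 90°S): lon 255.47795, lat 86.91859.
Field: lon ⌊255.47795/20⌋ = 12 → M; lat ⌊86.91859/10⌋ = 8 → I.
Square: lon ⌊15.47795/2⌋ = 7; lat ⌊6.91859/1⌋ = 6.
Subsquare: lon ⌊1.47795/0.0833333⌋ = 17 → r; lat ⌊0.91859/0.0416667⌋ = 22 → w.
Extended square: lon ⌊0.06128/0.00833333⌋ = 7; lat ⌊0.00192/0.00416667⌋ = 0.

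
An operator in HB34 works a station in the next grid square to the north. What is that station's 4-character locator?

HB35

Latitude square 4; +1 → 5.
The longitude characters are unchanged.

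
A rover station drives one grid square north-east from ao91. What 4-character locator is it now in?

BO02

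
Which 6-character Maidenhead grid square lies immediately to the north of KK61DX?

KK62da

Latitude subsquare x = 23; +1 → 24, wraps to 0 = a, carry into square.
Latitude square 1; +1 → 2.
The longitude characters are unchanged.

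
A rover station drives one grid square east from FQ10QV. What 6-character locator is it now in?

FQ10rv

Longitude subsquare q = 16; +1 → 17 = r.
The latitude characters are unchanged.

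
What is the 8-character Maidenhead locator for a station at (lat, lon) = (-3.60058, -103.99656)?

DI86aj05

Shift to the Maidenhead origin (180°W, 90°S): lon 76.00344, lat 86.39942.
Field (20°×10°, letters A–R): 76.00344/20 → 3 → D, 86.39942/10 → 8 → I; chars DI.
Square (2°×1°, digits 0–9): 16.00344/2 → 8, 6.39942/1 → 6; chars 86.
Subsquare (5′×2.5′, letters a–x): 0.00344/0.0833333 → 0 → a, 0.39942/0.0416667 → 9 → j; chars aj.
Extended square (30″×15″, digits 0–9): 0.00344/0.00833333 → 0, 0.02442/0.00416667 → 5; chars 05.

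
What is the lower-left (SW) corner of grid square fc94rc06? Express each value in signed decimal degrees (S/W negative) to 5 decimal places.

Field F=5, C=2: +5·20° lon, +2·10° lat → SW at lon -80°, lat -70°.
Square 9, 4: +9·2° lon, +4·1° lat → SW at lon -62°, lat -66°.
Subsquare r=17, c=2: +17·0.0833333° lon, +2·0.0416667° lat → SW at lon -60.5833°, lat -65.9167°.
Extended square 0, 6: +0·0.00833333° lon, +6·0.00416667° lat → SW at lon -60.5833°, lat -65.8917°.
latitude -65.89167, longitude -60.58333.

-65.89167, -60.58333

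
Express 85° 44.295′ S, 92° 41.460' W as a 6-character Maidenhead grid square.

EA34pg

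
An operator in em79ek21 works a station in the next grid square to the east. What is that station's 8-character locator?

Longitude extended square 2; +1 → 3.
The latitude characters are unchanged.

EM79ek31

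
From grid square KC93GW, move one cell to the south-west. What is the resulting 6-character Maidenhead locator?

KC93fv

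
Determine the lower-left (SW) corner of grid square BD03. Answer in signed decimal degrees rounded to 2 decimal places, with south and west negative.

-57.00, -160.00

Field B=1, D=3: +1·20° lon, +3·10° lat → SW at lon -160°, lat -60°.
Square 0, 3: +0·2° lon, +3·1° lat → SW at lon -160°, lat -57°.
latitude -57.00, longitude -160.00.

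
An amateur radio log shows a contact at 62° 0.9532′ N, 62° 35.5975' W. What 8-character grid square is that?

Add 180° to longitude and 90° to latitude: 117.40671, 152.01589.
Field: 117.40671/20 → 5 → F, 152.01589/10 → 15 → P; chars FP.
Square: 17.40671/2 → 8, 2.01589/1 → 2; chars 82.
Subsquare: 1.40671/0.0833333 → 16 → q, 0.01589/0.0416667 → 0 → a; chars qa.
Extended square: 0.07338/0.00833333 → 8, 0.01589/0.00416667 → 3; chars 83.

FP82qa83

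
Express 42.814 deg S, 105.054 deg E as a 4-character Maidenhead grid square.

OE27

Add 180° to longitude and 90° to latitude: 285.05, 47.19.
Field: 285.05/20 → 14 → O, 47.19/10 → 4 → E; chars OE.
Square: 5.05/2 → 2, 7.19/1 → 7; chars 27.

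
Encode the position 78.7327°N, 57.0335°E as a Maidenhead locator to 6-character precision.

LQ88mr

Add 180° to longitude and 90° to latitude: 237.0335, 168.7327.
Field: lon ⌊237.0335/20⌋ = 11 → L; lat ⌊168.7327/10⌋ = 16 → Q.
Square: lon ⌊17.0335/2⌋ = 8; lat ⌊8.7327/1⌋ = 8.
Subsquare: lon ⌊1.0335/0.0833333⌋ = 12 → m; lat ⌊0.7327/0.0416667⌋ = 17 → r.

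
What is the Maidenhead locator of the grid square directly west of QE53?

QE43

Longitude square 5; −1 → 4.
The latitude characters are unchanged.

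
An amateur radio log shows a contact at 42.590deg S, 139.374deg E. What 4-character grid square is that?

PE97

Offset from 180°W / 90°S: lon 319.37°, lat 47.41°.
Field: 319.37/20 → 15 → P, 47.41/10 → 4 → E; chars PE.
Square: 19.37/2 → 9, 7.41/1 → 7; chars 97.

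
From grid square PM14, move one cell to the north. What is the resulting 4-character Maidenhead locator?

Latitude square 4; +1 → 5.
The longitude characters are unchanged.

PM15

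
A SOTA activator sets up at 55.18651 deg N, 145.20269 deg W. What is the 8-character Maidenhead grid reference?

BO75je54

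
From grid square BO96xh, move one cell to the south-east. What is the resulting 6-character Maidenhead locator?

CO06ag

Longitude subsquare x = 23; +1 → 24, wraps to 0 = a, carry into square.
Longitude square 9; +1 → 10, wraps to 0, carry into field.
Longitude field B = 1; +1 → 2 = C.
Latitude subsquare h = 7; −1 → 6 = g.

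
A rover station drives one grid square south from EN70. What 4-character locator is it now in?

Latitude square 0; −1 → -1, wraps to 9, carry into field.
Latitude field N = 13; −1 → 12 = M.
The longitude characters are unchanged.

EM79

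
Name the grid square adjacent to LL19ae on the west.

LL09xe

Longitude subsquare a = 0; −1 → -1, wraps to 23 = x, carry into square.
Longitude square 1; −1 → 0.
The latitude characters are unchanged.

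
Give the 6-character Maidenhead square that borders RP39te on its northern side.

Latitude subsquare e = 4; +1 → 5 = f.
The longitude characters are unchanged.

RP39tf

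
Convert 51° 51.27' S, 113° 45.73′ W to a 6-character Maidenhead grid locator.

Offset from 180°W / 90°S: lon 66.2378°, lat 38.1455°.
Field (20°×10°, letters A–R): lon ⌊66.2378/20⌋ = 3 → D; lat ⌊38.1455/10⌋ = 3 → D.
Square (2°×1°, digits 0–9): lon ⌊6.2378/2⌋ = 3; lat ⌊8.1455/1⌋ = 8.
Subsquare (5′×2.5′, letters a–x): lon ⌊0.2378/0.0833333⌋ = 2 → c; lat ⌊0.1455/0.0416667⌋ = 3 → d.

DD38cd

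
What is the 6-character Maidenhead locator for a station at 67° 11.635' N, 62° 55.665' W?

FP87me

Add 180° to longitude and 90° to latitude: 117.0722, 157.1939.
Field: 117.0722/20 → 5 → F, 157.1939/10 → 15 → P; chars FP.
Square: 17.0722/2 → 8, 7.1939/1 → 7; chars 87.
Subsquare: 1.0722/0.0833333 → 12 → m, 0.1939/0.0416667 → 4 → e; chars me.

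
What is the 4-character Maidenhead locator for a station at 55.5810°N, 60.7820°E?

Offset from 180°W / 90°S: lon 240.78°, lat 145.58°.
Field (20°×10°, letters A–R): 240.78/20 → 12 → M, 145.58/10 → 14 → O; chars MO.
Square (2°×1°, digits 0–9): 0.78/2 → 0, 5.58/1 → 5; chars 05.

MO05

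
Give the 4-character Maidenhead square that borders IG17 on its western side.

IG07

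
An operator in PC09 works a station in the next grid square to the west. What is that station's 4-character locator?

OC99

Longitude square 0; −1 → -1, wraps to 9, carry into field.
Longitude field P = 15; −1 → 14 = O.
The latitude characters are unchanged.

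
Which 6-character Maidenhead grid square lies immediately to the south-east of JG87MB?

Longitude subsquare m = 12; +1 → 13 = n.
Latitude subsquare b = 1; −1 → 0 = a.

JG87na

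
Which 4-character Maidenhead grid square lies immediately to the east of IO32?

Longitude square 3; +1 → 4.
The latitude characters are unchanged.

IO42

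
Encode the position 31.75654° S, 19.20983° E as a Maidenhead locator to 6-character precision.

JF98of

Add 180° to longitude and 90° to latitude: 199.2098, 58.2435.
Field: 199.2098/20 → 9 → J, 58.2435/10 → 5 → F; chars JF.
Square: 19.2098/2 → 9, 8.2435/1 → 8; chars 98.
Subsquare: 1.2098/0.0833333 → 14 → o, 0.2435/0.0416667 → 5 → f; chars of.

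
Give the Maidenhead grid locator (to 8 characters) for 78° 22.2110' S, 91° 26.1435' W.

EB41gp71

Add 180° to longitude and 90° to latitude: 88.56427, 11.62982.
Field: lon ⌊88.56427/20⌋ = 4 → E; lat ⌊11.62982/10⌋ = 1 → B.
Square: lon ⌊8.56427/2⌋ = 4; lat ⌊1.62982/1⌋ = 1.
Subsquare: lon ⌊0.56427/0.0833333⌋ = 6 → g; lat ⌊0.62982/0.0416667⌋ = 15 → p.
Extended square: lon ⌊0.06427/0.00833333⌋ = 7; lat ⌊0.00482/0.00416667⌋ = 1.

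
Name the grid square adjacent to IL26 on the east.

IL36

Longitude square 2; +1 → 3.
The latitude characters are unchanged.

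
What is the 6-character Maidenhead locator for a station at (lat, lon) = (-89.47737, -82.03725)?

Offset from 180°W / 90°S: lon 97.9627°, lat 0.5226°.
Field: lon ⌊97.9627/20⌋ = 4 → E; lat ⌊0.5226/10⌋ = 0 → A.
Square: lon ⌊17.9627/2⌋ = 8; lat ⌊0.5226/1⌋ = 0.
Subsquare: lon ⌊1.9627/0.0833333⌋ = 23 → x; lat ⌊0.5226/0.0416667⌋ = 12 → m.

EA80xm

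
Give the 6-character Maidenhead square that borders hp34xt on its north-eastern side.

Longitude subsquare x = 23; +1 → 24, wraps to 0 = a, carry into square.
Longitude square 3; +1 → 4.
Latitude subsquare t = 19; +1 → 20 = u.

HP44au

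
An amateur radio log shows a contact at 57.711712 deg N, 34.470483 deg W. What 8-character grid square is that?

HO27sr30

Shift to the Maidenhead origin (180°W, 90°S): lon 145.52952, lat 147.71171.
Field: 145.52952/20 → 7 → H, 147.71171/10 → 14 → O; chars HO.
Square: 5.52952/2 → 2, 7.71171/1 → 7; chars 27.
Subsquare: 1.52952/0.0833333 → 18 → s, 0.71171/0.0416667 → 17 → r; chars sr.
Extended square: 0.02952/0.00833333 → 3, 0.00338/0.00416667 → 0; chars 30.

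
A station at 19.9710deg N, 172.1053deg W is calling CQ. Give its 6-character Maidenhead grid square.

AK39wx

Shift to the Maidenhead origin (180°W, 90°S): lon 7.8947, lat 109.9710.
Field: lon ⌊7.8947/20⌋ = 0 → A; lat ⌊109.9710/10⌋ = 10 → K.
Square: lon ⌊7.8947/2⌋ = 3; lat ⌊9.9710/1⌋ = 9.
Subsquare: lon ⌊1.8947/0.0833333⌋ = 22 → w; lat ⌊0.9710/0.0416667⌋ = 23 → x.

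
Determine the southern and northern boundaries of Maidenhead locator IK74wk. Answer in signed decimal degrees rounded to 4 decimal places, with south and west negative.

Field I=8, K=10: +8·20° lon, +10·10° lat → SW at lon -20°, lat 10°.
Square 7, 4: +7·2° lon, +4·1° lat → SW at lon -6°, lat 14°.
Subsquare w=22, k=10: +22·0.0833333° lon, +10·0.0416667° lat → SW at lon -4.16667°, lat 14.4167°.
Cell spans 0.0833333° lon × 0.0416667° lat.
south 14.4167, north 14.4583.

14.4167, 14.4583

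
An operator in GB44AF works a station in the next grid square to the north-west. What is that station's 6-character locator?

GB34xg

Longitude subsquare a = 0; −1 → -1, wraps to 23 = x, carry into square.
Longitude square 4; −1 → 3.
Latitude subsquare f = 5; +1 → 6 = g.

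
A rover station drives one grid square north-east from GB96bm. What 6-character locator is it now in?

GB96cn

Longitude subsquare b = 1; +1 → 2 = c.
Latitude subsquare m = 12; +1 → 13 = n.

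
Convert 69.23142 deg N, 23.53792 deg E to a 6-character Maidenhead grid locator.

KP19sf

Offset from 180°W / 90°S: lon 203.5379°, lat 159.2314°.
Field: lon ⌊203.5379/20⌋ = 10 → K; lat ⌊159.2314/10⌋ = 15 → P.
Square: lon ⌊3.5379/2⌋ = 1; lat ⌊9.2314/1⌋ = 9.
Subsquare: lon ⌊1.5379/0.0833333⌋ = 18 → s; lat ⌊0.2314/0.0416667⌋ = 5 → f.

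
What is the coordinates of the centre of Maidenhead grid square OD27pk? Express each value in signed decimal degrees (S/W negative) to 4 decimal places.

-52.5625, 105.2917

Field O=14, D=3: +14·20° lon, +3·10° lat → SW at lon 100°, lat -60°.
Square 2, 7: +2·2° lon, +7·1° lat → SW at lon 104°, lat -53°.
Subsquare p=15, k=10: +15·0.0833333° lon, +10·0.0416667° lat → SW at lon 105.25°, lat -52.5833°.
Cell spans 0.0833333° lon × 0.0416667° lat. Centre is SW corner plus half of each.
latitude -52.5625, longitude 105.2917.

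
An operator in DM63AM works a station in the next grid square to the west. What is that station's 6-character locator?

DM53xm

Longitude subsquare a = 0; −1 → -1, wraps to 23 = x, carry into square.
Longitude square 6; −1 → 5.
The latitude characters are unchanged.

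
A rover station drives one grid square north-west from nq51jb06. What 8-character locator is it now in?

Longitude extended square 0; −1 → -1, wraps to 9, carry into subsquare.
Longitude subsquare j = 9; −1 → 8 = i.
Latitude extended square 6; +1 → 7.

NQ51ib97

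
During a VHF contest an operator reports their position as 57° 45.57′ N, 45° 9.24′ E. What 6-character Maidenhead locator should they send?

Offset from 180°W / 90°S: lon 225.1540°, lat 147.7595°.
Field: 225.1540/20 → 11 → L, 147.7595/10 → 14 → O; chars LO.
Square: 5.1540/2 → 2, 7.7595/1 → 7; chars 27.
Subsquare: 1.1540/0.0833333 → 13 → n, 0.7595/0.0416667 → 18 → s; chars ns.

LO27ns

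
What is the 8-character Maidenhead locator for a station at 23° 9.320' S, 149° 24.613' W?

BG56hu02

Shift to the Maidenhead origin (180°W, 90°S): lon 30.58978, lat 66.84467.
Field: lon ⌊30.58978/20⌋ = 1 → B; lat ⌊66.84467/10⌋ = 6 → G.
Square: lon ⌊10.58978/2⌋ = 5; lat ⌊6.84467/1⌋ = 6.
Subsquare: lon ⌊0.58978/0.0833333⌋ = 7 → h; lat ⌊0.84467/0.0416667⌋ = 20 → u.
Extended square: lon ⌊0.00645/0.00833333⌋ = 0; lat ⌊0.01133/0.00416667⌋ = 2.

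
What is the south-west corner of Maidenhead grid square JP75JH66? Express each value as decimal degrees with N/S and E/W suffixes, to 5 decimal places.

65.31667° N, 14.80000° E

Field J=9, P=15: +9·20° lon, +15·10° lat → SW at lon 0°, lat 60°.
Square 7, 5: +7·2° lon, +5·1° lat → SW at lon 14°, lat 65°.
Subsquare j=9, h=7: +9·0.0833333° lon, +7·0.0416667° lat → SW at lon 14.75°, lat 65.2917°.
Extended square 6, 6: +6·0.00833333° lon, +6·0.00416667° lat → SW at lon 14.8°, lat 65.3167°.
latitude 65.31667° N, longitude 14.80000° E.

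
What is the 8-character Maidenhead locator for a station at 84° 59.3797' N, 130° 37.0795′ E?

PR54hx47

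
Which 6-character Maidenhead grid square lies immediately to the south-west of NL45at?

NL35xs

Longitude subsquare a = 0; −1 → -1, wraps to 23 = x, carry into square.
Longitude square 4; −1 → 3.
Latitude subsquare t = 19; −1 → 18 = s.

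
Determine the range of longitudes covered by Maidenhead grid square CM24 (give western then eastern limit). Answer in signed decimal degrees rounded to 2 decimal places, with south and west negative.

Field C=2, M=12: +2·20° lon, +12·10° lat → SW at lon -140°, lat 30°.
Square 2, 4: +2·2° lon, +4·1° lat → SW at lon -136°, lat 34°.
Cell spans 2° lon × 1° lat.
west -136.00, east -134.00.

-136.00, -134.00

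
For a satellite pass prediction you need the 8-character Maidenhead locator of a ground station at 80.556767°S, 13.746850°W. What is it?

IA39dk06

Add 180° to longitude and 90° to latitude: 166.25315, 9.44323.
Field: 166.25315/20 → 8 → I, 9.44323/10 → 0 → A; chars IA.
Square: 6.25315/2 → 3, 9.44323/1 → 9; chars 39.
Subsquare: 0.25315/0.0833333 → 3 → d, 0.44323/0.0416667 → 10 → k; chars dk.
Extended square: 0.00315/0.00833333 → 0, 0.02657/0.00416667 → 6; chars 06.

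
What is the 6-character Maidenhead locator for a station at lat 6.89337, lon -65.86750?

Shift to the Maidenhead origin (180°W, 90°S): lon 114.1325, lat 96.8934.
Field (20°×10°, letters A–R): 114.1325/20 → 5 → F, 96.8934/10 → 9 → J; chars FJ.
Square (2°×1°, digits 0–9): 14.1325/2 → 7, 6.8934/1 → 6; chars 76.
Subsquare (5′×2.5′, letters a–x): 0.1325/0.0833333 → 1 → b, 0.8934/0.0416667 → 21 → v; chars bv.

FJ76bv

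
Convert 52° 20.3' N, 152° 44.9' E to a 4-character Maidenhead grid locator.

Offset from 180°W / 90°S: lon 332.75°, lat 142.34°.
Field: 332.75/20 → 16 → Q, 142.34/10 → 14 → O; chars QO.
Square: 12.75/2 → 6, 2.34/1 → 2; chars 62.

QO62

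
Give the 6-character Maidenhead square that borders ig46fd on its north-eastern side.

Longitude subsquare f = 5; +1 → 6 = g.
Latitude subsquare d = 3; +1 → 4 = e.

IG46ge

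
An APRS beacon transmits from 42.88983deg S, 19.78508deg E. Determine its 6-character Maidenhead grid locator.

JE97vc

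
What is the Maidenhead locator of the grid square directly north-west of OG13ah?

OG03xi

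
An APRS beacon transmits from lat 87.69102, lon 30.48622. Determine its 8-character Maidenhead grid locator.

KR57fq85

Shift to the Maidenhead origin (180°W, 90°S): lon 210.48622, lat 177.69102.
Field: 210.48622/20 → 10 → K, 177.69102/10 → 17 → R; chars KR.
Square: 10.48622/2 → 5, 7.69102/1 → 7; chars 57.
Subsquare: 0.48622/0.0833333 → 5 → f, 0.69102/0.0416667 → 16 → q; chars fq.
Extended square: 0.06955/0.00833333 → 8, 0.02435/0.00416667 → 5; chars 85.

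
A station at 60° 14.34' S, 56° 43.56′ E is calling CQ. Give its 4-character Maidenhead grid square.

LC89

Offset from 180°W / 90°S: lon 236.73°, lat 29.76°.
Field: lon ⌊236.73/20⌋ = 11 → L; lat ⌊29.76/10⌋ = 2 → C.
Square: lon ⌊16.73/2⌋ = 8; lat ⌊9.76/1⌋ = 9.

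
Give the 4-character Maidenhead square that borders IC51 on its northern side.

IC52

Latitude square 1; +1 → 2.
The longitude characters are unchanged.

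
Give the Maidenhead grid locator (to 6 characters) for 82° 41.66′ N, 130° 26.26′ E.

PR52fq

Add 180° to longitude and 90° to latitude: 310.4377, 172.6943.
Field (20°×10°, letters A–R): lon ⌊310.4377/20⌋ = 15 → P; lat ⌊172.6943/10⌋ = 17 → R.
Square (2°×1°, digits 0–9): lon ⌊10.4377/2⌋ = 5; lat ⌊2.6943/1⌋ = 2.
Subsquare (5′×2.5′, letters a–x): lon ⌊0.4377/0.0833333⌋ = 5 → f; lat ⌊0.6943/0.0416667⌋ = 16 → q.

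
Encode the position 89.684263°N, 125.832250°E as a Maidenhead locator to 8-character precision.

Add 180° to longitude and 90° to latitude: 305.83225, 179.68426.
Field (20°×10°, letters A–R): 305.83225/20 → 15 → P, 179.68426/10 → 17 → R; chars PR.
Square (2°×1°, digits 0–9): 5.83225/2 → 2, 9.68426/1 → 9; chars 29.
Subsquare (5′×2.5′, letters a–x): 1.83225/0.0833333 → 21 → v, 0.68426/0.0416667 → 16 → q; chars vq.
Extended square (30″×15″, digits 0–9): 0.08225/0.00833333 → 9, 0.01760/0.00416667 → 4; chars 94.

PR29vq94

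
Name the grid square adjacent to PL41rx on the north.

Latitude subsquare x = 23; +1 → 24, wraps to 0 = a, carry into square.
Latitude square 1; +1 → 2.
The longitude characters are unchanged.

PL42ra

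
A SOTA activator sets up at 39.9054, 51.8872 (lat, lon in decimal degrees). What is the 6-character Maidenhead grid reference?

Offset from 180°W / 90°S: lon 231.8872°, lat 129.9054°.
Field: lon ⌊231.8872/20⌋ = 11 → L; lat ⌊129.9054/10⌋ = 12 → M.
Square: lon ⌊11.8872/2⌋ = 5; lat ⌊9.9054/1⌋ = 9.
Subsquare: lon ⌊1.8872/0.0833333⌋ = 22 → w; lat ⌊0.9054/0.0416667⌋ = 21 → v.

LM59wv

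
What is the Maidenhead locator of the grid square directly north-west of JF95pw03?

JF95ow94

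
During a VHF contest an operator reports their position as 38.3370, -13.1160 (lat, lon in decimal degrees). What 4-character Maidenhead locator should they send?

IM38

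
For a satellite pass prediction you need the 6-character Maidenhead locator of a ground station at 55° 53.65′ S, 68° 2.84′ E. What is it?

MD44ac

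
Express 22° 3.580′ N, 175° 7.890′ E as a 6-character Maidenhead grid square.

RL72nb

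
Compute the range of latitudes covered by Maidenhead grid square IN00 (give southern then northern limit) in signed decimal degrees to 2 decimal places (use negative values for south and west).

Field I=8, N=13: +8·20° lon, +13·10° lat → SW at lon -20°, lat 40°.
Square 0, 0: +0·2° lon, +0·1° lat → SW at lon -20°, lat 40°.
Cell spans 2° lon × 1° lat.
south 40.00, north 41.00.

40.00, 41.00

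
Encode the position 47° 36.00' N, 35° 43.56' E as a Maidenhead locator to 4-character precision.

KN77

Offset from 180°W / 90°S: lon 215.73°, lat 137.60°.
Field (20°×10°, letters A–R): 215.73/20 → 10 → K, 137.60/10 → 13 → N; chars KN.
Square (2°×1°, digits 0–9): 15.73/2 → 7, 7.60/1 → 7; chars 77.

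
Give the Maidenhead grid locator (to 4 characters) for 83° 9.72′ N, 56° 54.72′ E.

Offset from 180°W / 90°S: lon 236.91°, lat 173.16°.
Field (20°×10°, letters A–R): 236.91/20 → 11 → L, 173.16/10 → 17 → R; chars LR.
Square (2°×1°, digits 0–9): 16.91/2 → 8, 3.16/1 → 3; chars 83.

LR83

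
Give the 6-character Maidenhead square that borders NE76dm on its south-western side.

NE76cl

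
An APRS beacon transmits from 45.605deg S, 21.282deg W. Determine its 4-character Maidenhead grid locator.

HE94

Offset from 180°W / 90°S: lon 158.72°, lat 44.40°.
Field: lon ⌊158.72/20⌋ = 7 → H; lat ⌊44.40/10⌋ = 4 → E.
Square: lon ⌊18.72/2⌋ = 9; lat ⌊4.40/1⌋ = 4.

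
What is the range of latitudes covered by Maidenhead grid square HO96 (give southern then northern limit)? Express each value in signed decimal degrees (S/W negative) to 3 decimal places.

56.000, 57.000

Field H=7, O=14: +7·20° lon, +14·10° lat → SW at lon -40°, lat 50°.
Square 9, 6: +9·2° lon, +6·1° lat → SW at lon -22°, lat 56°.
Cell spans 2° lon × 1° lat.
south 56.000, north 57.000.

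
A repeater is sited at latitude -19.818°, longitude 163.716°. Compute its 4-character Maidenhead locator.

RH10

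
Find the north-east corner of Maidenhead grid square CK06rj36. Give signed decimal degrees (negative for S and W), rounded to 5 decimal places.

16.40417, -138.55000

Field C=2, K=10: +2·20° lon, +10·10° lat → SW at lon -140°, lat 10°.
Square 0, 6: +0·2° lon, +6·1° lat → SW at lon -140°, lat 16°.
Subsquare r=17, j=9: +17·0.0833333° lon, +9·0.0416667° lat → SW at lon -138.583°, lat 16.375°.
Extended square 3, 6: +3·0.00833333° lon, +6·0.00416667° lat → SW at lon -138.558°, lat 16.4°.
Cell spans 0.00833333° lon × 0.00416667° lat. NE corner is SW corner plus one full cell.
latitude 16.40417, longitude -138.55000.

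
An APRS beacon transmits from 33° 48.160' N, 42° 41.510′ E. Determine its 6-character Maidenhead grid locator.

LM13it

Add 180° to longitude and 90° to latitude: 222.6918, 123.8027.
Field (20°×10°, letters A–R): lon ⌊222.6918/20⌋ = 11 → L; lat ⌊123.8027/10⌋ = 12 → M.
Square (2°×1°, digits 0–9): lon ⌊2.6918/2⌋ = 1; lat ⌊3.8027/1⌋ = 3.
Subsquare (5′×2.5′, letters a–x): lon ⌊0.6918/0.0833333⌋ = 8 → i; lat ⌊0.8027/0.0416667⌋ = 19 → t.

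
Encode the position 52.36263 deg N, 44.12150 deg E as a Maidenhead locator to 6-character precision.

LO22bi

Shift to the Maidenhead origin (180°W, 90°S): lon 224.1215, lat 142.3626.
Field: lon ⌊224.1215/20⌋ = 11 → L; lat ⌊142.3626/10⌋ = 14 → O.
Square: lon ⌊4.1215/2⌋ = 2; lat ⌊2.3626/1⌋ = 2.
Subsquare: lon ⌊0.1215/0.0833333⌋ = 1 → b; lat ⌊0.3626/0.0416667⌋ = 8 → i.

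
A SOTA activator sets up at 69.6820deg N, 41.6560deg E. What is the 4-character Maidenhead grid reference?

LP09

Add 180° to longitude and 90° to latitude: 221.66, 159.68.
Field (20°×10°, letters A–R): 221.66/20 → 11 → L, 159.68/10 → 15 → P; chars LP.
Square (2°×1°, digits 0–9): 1.66/2 → 0, 9.68/1 → 9; chars 09.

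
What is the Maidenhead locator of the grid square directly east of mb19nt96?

MB19ot06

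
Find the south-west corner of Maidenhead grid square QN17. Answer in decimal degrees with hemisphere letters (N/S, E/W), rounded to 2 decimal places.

47.00° N, 142.00° E

Field Q=16, N=13: +16·20° lon, +13·10° lat → SW at lon 140°, lat 40°.
Square 1, 7: +1·2° lon, +7·1° lat → SW at lon 142°, lat 47°.
latitude 47.00° N, longitude 142.00° E.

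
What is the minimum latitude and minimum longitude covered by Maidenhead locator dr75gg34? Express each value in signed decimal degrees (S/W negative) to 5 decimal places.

85.26667, -105.47500

Field D=3, R=17: +3·20° lon, +17·10° lat → SW at lon -120°, lat 80°.
Square 7, 5: +7·2° lon, +5·1° lat → SW at lon -106°, lat 85°.
Subsquare g=6, g=6: +6·0.0833333° lon, +6·0.0416667° lat → SW at lon -105.5°, lat 85.25°.
Extended square 3, 4: +3·0.00833333° lon, +4·0.00416667° lat → SW at lon -105.475°, lat 85.2667°.
latitude 85.26667, longitude -105.47500.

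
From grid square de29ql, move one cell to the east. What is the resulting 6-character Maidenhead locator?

Longitude subsquare q = 16; +1 → 17 = r.
The latitude characters are unchanged.

DE29rl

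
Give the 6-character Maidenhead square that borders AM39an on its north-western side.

Longitude subsquare a = 0; −1 → -1, wraps to 23 = x, carry into square.
Longitude square 3; −1 → 2.
Latitude subsquare n = 13; +1 → 14 = o.

AM29xo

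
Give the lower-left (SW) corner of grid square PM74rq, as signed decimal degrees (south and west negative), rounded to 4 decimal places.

Field P=15, M=12: +15·20° lon, +12·10° lat → SW at lon 120°, lat 30°.
Square 7, 4: +7·2° lon, +4·1° lat → SW at lon 134°, lat 34°.
Subsquare r=17, q=16: +17·0.0833333° lon, +16·0.0416667° lat → SW at lon 135.417°, lat 34.6667°.
latitude 34.6667, longitude 135.4167.

34.6667, 135.4167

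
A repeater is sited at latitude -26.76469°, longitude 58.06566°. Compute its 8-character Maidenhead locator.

Offset from 180°W / 90°S: lon 238.06566°, lat 63.23531°.
Field: 238.06566/20 → 11 → L, 63.23531/10 → 6 → G; chars LG.
Square: 18.06566/2 → 9, 3.23531/1 → 3; chars 93.
Subsquare: 0.06566/0.0833333 → 0 → a, 0.23531/0.0416667 → 5 → f; chars af.
Extended square: 0.06566/0.00833333 → 7, 0.02698/0.00416667 → 6; chars 76.

LG93af76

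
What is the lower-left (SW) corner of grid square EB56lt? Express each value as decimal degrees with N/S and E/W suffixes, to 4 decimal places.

73.2083° S, 89.0833° W

Field E=4, B=1: +4·20° lon, +1·10° lat → SW at lon -100°, lat -80°.
Square 5, 6: +5·2° lon, +6·1° lat → SW at lon -90°, lat -74°.
Subsquare l=11, t=19: +11·0.0833333° lon, +19·0.0416667° lat → SW at lon -89.0833°, lat -73.2083°.
latitude 73.2083° S, longitude 89.0833° W.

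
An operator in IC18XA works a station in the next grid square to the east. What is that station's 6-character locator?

IC28aa

Longitude subsquare x = 23; +1 → 24, wraps to 0 = a, carry into square.
Longitude square 1; +1 → 2.
The latitude characters are unchanged.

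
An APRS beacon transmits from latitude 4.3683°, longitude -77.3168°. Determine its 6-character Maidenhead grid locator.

Shift to the Maidenhead origin (180°W, 90°S): lon 102.6832, lat 94.3683.
Field: lon ⌊102.6832/20⌋ = 5 → F; lat ⌊94.3683/10⌋ = 9 → J.
Square: lon ⌊2.6832/2⌋ = 1; lat ⌊4.3683/1⌋ = 4.
Subsquare: lon ⌊0.6832/0.0833333⌋ = 8 → i; lat ⌊0.3683/0.0416667⌋ = 8 → i.

FJ14ii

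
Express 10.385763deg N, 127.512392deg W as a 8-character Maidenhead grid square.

Add 180° to longitude and 90° to latitude: 52.48761, 100.38576.
Field (20°×10°, letters A–R): lon ⌊52.48761/20⌋ = 2 → C; lat ⌊100.38576/10⌋ = 10 → K.
Square (2°×1°, digits 0–9): lon ⌊12.48761/2⌋ = 6; lat ⌊0.38576/1⌋ = 0.
Subsquare (5′×2.5′, letters a–x): lon ⌊0.48761/0.0833333⌋ = 5 → f; lat ⌊0.38576/0.0416667⌋ = 9 → j.
Extended square (30″×15″, digits 0–9): lon ⌊0.07094/0.00833333⌋ = 8; lat ⌊0.01076/0.00416667⌋ = 2.

CK60fj82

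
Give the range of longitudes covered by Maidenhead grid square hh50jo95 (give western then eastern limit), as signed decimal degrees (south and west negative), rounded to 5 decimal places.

Field H=7, H=7: +7·20° lon, +7·10° lat → SW at lon -40°, lat -20°.
Square 5, 0: +5·2° lon, +0·1° lat → SW at lon -30°, lat -20°.
Subsquare j=9, o=14: +9·0.0833333° lon, +14·0.0416667° lat → SW at lon -29.25°, lat -19.4167°.
Extended square 9, 5: +9·0.00833333° lon, +5·0.00416667° lat → SW at lon -29.175°, lat -19.3958°.
Cell spans 0.00833333° lon × 0.00416667° lat.
west -29.17500, east -29.16667.

-29.17500, -29.16667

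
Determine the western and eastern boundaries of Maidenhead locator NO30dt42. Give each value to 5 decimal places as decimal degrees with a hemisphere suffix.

86.28333° E, 86.29167° E

Field N=13, O=14: +13·20° lon, +14·10° lat → SW at lon 80°, lat 50°.
Square 3, 0: +3·2° lon, +0·1° lat → SW at lon 86°, lat 50°.
Subsquare d=3, t=19: +3·0.0833333° lon, +19·0.0416667° lat → SW at lon 86.25°, lat 50.7917°.
Extended square 4, 2: +4·0.00833333° lon, +2·0.00416667° lat → SW at lon 86.2833°, lat 50.8°.
Cell spans 0.00833333° lon × 0.00416667° lat.
west 86.28333° E, east 86.29167° E.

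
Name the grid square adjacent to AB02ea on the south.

Latitude subsquare a = 0; −1 → -1, wraps to 23 = x, carry into square.
Latitude square 2; −1 → 1.
The longitude characters are unchanged.

AB01ex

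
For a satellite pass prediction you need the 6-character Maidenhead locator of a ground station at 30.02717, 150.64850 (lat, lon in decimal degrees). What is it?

QM50ha

Add 180° to longitude and 90° to latitude: 330.6485, 120.0272.
Field: lon ⌊330.6485/20⌋ = 16 → Q; lat ⌊120.0272/10⌋ = 12 → M.
Square: lon ⌊10.6485/2⌋ = 5; lat ⌊0.0272/1⌋ = 0.
Subsquare: lon ⌊0.6485/0.0833333⌋ = 7 → h; lat ⌊0.0272/0.0416667⌋ = 0 → a.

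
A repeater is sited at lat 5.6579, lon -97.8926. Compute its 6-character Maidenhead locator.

EJ15bp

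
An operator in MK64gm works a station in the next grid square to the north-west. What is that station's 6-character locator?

Longitude subsquare g = 6; −1 → 5 = f.
Latitude subsquare m = 12; +1 → 13 = n.

MK64fn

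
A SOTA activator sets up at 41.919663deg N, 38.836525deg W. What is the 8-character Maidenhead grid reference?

Shift to the Maidenhead origin (180°W, 90°S): lon 141.16348, lat 131.91966.
Field: lon ⌊141.16348/20⌋ = 7 → H; lat ⌊131.91966/10⌋ = 13 → N.
Square: lon ⌊1.16348/2⌋ = 0; lat ⌊1.91966/1⌋ = 1.
Subsquare: lon ⌊1.16348/0.0833333⌋ = 13 → n; lat ⌊0.91966/0.0416667⌋ = 22 → w.
Extended square: lon ⌊0.08014/0.00833333⌋ = 9; lat ⌊0.00300/0.00416667⌋ = 0.

HN01nw90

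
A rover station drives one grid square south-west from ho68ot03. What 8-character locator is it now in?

Longitude extended square 0; −1 → -1, wraps to 9, carry into subsquare.
Longitude subsquare o = 14; −1 → 13 = n.
Latitude extended square 3; −1 → 2.

HO68nt92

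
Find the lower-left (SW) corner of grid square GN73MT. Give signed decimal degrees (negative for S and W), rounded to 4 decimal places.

43.7917, -45.0000

Field G=6, N=13: +6·20° lon, +13·10° lat → SW at lon -60°, lat 40°.
Square 7, 3: +7·2° lon, +3·1° lat → SW at lon -46°, lat 43°.
Subsquare m=12, t=19: +12·0.0833333° lon, +19·0.0416667° lat → SW at lon -45°, lat 43.7917°.
latitude 43.7917, longitude -45.0000.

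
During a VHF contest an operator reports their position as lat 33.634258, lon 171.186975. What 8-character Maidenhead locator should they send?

RM53op22

Offset from 180°W / 90°S: lon 351.18697°, lat 123.63426°.
Field (20°×10°, letters A–R): lon ⌊351.18697/20⌋ = 17 → R; lat ⌊123.63426/10⌋ = 12 → M.
Square (2°×1°, digits 0–9): lon ⌊11.18697/2⌋ = 5; lat ⌊3.63426/1⌋ = 3.
Subsquare (5′×2.5′, letters a–x): lon ⌊1.18697/0.0833333⌋ = 14 → o; lat ⌊0.63426/0.0416667⌋ = 15 → p.
Extended square (30″×15″, digits 0–9): lon ⌊0.02031/0.00833333⌋ = 2; lat ⌊0.00926/0.00416667⌋ = 2.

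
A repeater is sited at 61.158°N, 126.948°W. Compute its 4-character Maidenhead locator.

Shift to the Maidenhead origin (180°W, 90°S): lon 53.05, lat 151.16.
Field (20°×10°, letters A–R): lon ⌊53.05/20⌋ = 2 → C; lat ⌊151.16/10⌋ = 15 → P.
Square (2°×1°, digits 0–9): lon ⌊13.05/2⌋ = 6; lat ⌊1.16/1⌋ = 1.

CP61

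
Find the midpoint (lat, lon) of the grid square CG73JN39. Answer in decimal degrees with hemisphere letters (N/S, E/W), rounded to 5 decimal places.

26.41875° S, 125.22083° W

Field C=2, G=6: +2·20° lon, +6·10° lat → SW at lon -140°, lat -30°.
Square 7, 3: +7·2° lon, +3·1° lat → SW at lon -126°, lat -27°.
Subsquare j=9, n=13: +9·0.0833333° lon, +13·0.0416667° lat → SW at lon -125.25°, lat -26.4583°.
Extended square 3, 9: +3·0.00833333° lon, +9·0.00416667° lat → SW at lon -125.225°, lat -26.4208°.
Cell spans 0.00833333° lon × 0.00416667° lat. Centre is SW corner plus half of each.
latitude 26.41875° S, longitude 125.22083° W.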